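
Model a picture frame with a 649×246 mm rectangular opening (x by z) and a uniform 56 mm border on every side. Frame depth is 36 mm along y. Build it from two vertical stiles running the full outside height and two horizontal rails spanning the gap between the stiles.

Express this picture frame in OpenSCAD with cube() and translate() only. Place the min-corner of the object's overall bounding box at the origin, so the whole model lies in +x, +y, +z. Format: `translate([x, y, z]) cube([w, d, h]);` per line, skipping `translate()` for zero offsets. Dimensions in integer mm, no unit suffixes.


cube([56, 36, 358]);
translate([705, 0, 0]) cube([56, 36, 358]);
translate([56, 0, 0]) cube([649, 36, 56]);
translate([56, 0, 302]) cube([649, 36, 56]);


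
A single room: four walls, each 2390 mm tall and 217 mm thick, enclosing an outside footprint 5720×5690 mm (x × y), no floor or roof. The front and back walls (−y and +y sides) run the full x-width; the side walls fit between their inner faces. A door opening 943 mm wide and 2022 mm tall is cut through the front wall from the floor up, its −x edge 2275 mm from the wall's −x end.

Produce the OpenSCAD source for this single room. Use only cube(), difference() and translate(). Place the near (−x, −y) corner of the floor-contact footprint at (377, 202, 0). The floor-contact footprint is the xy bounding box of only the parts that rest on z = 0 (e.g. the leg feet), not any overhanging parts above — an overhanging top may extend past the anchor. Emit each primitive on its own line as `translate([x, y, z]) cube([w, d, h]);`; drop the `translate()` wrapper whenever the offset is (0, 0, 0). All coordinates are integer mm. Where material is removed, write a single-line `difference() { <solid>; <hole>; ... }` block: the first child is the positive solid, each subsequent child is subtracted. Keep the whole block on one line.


difference() { translate([377, 202, 0]) cube([5720, 217, 2390]); translate([2652, 202, 0]) cube([943, 217, 2022]); }
translate([377, 5675, 0]) cube([5720, 217, 2390]);
translate([377, 419, 0]) cube([217, 5256, 2390]);
translate([5880, 419, 0]) cube([217, 5256, 2390]);


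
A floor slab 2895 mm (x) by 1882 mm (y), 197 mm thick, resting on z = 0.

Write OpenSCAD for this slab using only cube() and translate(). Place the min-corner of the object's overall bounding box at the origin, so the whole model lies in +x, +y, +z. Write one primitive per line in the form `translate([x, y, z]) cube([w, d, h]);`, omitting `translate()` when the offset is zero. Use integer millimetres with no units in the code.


cube([2895, 1882, 197]);


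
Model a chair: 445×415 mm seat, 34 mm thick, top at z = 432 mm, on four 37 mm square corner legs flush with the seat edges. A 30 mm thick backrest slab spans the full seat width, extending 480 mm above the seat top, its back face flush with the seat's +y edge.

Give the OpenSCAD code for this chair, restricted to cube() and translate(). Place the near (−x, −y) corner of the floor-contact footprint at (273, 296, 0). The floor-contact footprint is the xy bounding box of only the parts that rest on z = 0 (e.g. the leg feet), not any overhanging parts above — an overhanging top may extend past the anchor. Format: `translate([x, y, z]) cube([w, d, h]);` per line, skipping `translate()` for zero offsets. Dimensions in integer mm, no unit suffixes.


translate([273, 296, 398]) cube([445, 415, 34]);
translate([273, 296, 0]) cube([37, 37, 398]);
translate([681, 296, 0]) cube([37, 37, 398]);
translate([273, 674, 0]) cube([37, 37, 398]);
translate([681, 674, 0]) cube([37, 37, 398]);
translate([273, 681, 432]) cube([445, 30, 480]);


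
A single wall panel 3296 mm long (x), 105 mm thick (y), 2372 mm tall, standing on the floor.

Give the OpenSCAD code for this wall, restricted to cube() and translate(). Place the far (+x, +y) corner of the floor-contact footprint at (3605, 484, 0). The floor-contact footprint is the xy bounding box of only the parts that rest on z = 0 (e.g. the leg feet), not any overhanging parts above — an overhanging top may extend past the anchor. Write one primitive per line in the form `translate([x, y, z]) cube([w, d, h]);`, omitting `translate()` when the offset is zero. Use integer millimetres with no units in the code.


translate([309, 379, 0]) cube([3296, 105, 2372]);


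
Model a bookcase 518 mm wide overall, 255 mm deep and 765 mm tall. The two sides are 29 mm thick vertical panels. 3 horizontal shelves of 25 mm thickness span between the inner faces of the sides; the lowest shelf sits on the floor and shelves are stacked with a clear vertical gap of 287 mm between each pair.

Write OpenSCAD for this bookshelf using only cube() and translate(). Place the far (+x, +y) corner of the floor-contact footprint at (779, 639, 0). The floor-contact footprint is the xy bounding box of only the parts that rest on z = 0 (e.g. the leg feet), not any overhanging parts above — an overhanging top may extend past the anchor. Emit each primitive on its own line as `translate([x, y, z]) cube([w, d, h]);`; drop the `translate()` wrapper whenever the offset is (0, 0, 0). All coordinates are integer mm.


translate([261, 384, 0]) cube([29, 255, 765]);
translate([750, 384, 0]) cube([29, 255, 765]);
translate([290, 384, 0]) cube([460, 255, 25]);
translate([290, 384, 312]) cube([460, 255, 25]);
translate([290, 384, 624]) cube([460, 255, 25]);


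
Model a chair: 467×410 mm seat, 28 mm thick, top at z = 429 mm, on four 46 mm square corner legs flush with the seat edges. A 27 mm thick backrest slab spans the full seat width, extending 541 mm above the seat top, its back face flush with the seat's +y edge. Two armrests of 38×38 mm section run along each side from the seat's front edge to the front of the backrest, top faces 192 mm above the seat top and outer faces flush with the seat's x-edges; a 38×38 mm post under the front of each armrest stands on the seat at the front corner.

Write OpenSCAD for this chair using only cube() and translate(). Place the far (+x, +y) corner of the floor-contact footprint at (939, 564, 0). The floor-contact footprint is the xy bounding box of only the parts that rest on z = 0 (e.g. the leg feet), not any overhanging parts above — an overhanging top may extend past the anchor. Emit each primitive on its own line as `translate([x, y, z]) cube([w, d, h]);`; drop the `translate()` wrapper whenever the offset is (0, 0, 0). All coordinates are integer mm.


translate([472, 154, 401]) cube([467, 410, 28]);
translate([472, 154, 0]) cube([46, 46, 401]);
translate([893, 154, 0]) cube([46, 46, 401]);
translate([472, 518, 0]) cube([46, 46, 401]);
translate([893, 518, 0]) cube([46, 46, 401]);
translate([472, 537, 429]) cube([467, 27, 541]);
translate([472, 154, 583]) cube([38, 383, 38]);
translate([901, 154, 583]) cube([38, 383, 38]);
translate([472, 154, 429]) cube([38, 38, 154]);
translate([901, 154, 429]) cube([38, 38, 154]);


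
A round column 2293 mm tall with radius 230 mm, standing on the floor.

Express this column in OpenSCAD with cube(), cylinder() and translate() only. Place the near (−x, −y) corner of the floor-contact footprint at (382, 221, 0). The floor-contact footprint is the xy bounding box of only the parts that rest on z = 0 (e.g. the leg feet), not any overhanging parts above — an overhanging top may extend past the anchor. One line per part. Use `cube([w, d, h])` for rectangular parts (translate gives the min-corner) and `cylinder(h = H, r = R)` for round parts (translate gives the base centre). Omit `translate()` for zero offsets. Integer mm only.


translate([612, 451, 0]) cylinder(h = 2293, r = 230);


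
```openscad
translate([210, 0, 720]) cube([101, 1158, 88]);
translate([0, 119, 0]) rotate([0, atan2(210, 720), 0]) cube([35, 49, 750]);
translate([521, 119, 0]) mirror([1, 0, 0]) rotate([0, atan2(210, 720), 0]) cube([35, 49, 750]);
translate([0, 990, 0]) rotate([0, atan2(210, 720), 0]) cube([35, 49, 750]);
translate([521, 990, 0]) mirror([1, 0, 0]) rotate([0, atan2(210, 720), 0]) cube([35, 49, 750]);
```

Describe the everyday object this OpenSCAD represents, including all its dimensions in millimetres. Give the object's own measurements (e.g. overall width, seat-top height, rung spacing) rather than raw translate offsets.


A sawhorse. A 101×1158×88 mm beam (x, y, z) sits on two A-frame leg pairs. Each pair is two raked legs of 35×49 mm section (49 mm along y) splaying symmetrically in x. Each leg rises 720 mm vertically over 210 mm of horizontal reach and is 750 mm long along its own axis. Every leg's outer bottom edge rests on the floor and its outer top edge meets a bottom edge of the beam — the left legs (tilting toward +x) meet the beam's −x bottom edge, the right legs (their mirror images, tilting toward −x) meet its +x bottom edge — so the leg tops tuck under the beam, the beam's underside is 720 mm above the floor, and the feet are 521 mm apart outside-to-outside with the beam centred between them. The two leg pairs are set in 119 mm from either end of the beam.


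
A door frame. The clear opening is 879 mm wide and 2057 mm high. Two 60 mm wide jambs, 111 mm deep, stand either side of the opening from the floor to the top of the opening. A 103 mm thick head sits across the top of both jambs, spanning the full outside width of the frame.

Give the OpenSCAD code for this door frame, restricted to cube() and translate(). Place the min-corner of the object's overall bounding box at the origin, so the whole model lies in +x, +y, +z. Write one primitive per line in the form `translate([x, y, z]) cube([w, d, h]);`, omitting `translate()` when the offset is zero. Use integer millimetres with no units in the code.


cube([60, 111, 2057]);
translate([939, 0, 0]) cube([60, 111, 2057]);
translate([0, 0, 2057]) cube([999, 111, 103]);


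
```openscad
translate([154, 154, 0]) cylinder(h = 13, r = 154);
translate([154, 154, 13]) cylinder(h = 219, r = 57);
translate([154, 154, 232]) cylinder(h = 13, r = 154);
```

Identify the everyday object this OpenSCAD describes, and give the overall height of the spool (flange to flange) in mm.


A spool. The overall height is 245 mm.

Three coaxial cylinders, large–small–large — a spool. Two 13 mm flanges and a 219 mm core give 13 + 219 + 13 = 245 mm.


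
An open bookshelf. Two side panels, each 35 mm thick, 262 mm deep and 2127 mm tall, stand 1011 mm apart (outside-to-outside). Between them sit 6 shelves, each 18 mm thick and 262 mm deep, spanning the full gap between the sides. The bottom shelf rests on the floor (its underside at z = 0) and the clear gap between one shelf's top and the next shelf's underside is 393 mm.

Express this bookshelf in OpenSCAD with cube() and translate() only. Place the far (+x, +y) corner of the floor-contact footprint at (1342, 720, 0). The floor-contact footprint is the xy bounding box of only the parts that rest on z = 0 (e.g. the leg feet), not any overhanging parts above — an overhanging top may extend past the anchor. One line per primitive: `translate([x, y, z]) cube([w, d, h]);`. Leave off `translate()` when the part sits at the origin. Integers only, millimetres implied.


translate([331, 458, 0]) cube([35, 262, 2127]);
translate([1307, 458, 0]) cube([35, 262, 2127]);
translate([366, 458, 0]) cube([941, 262, 18]);
translate([366, 458, 411]) cube([941, 262, 18]);
translate([366, 458, 822]) cube([941, 262, 18]);
translate([366, 458, 1233]) cube([941, 262, 18]);
translate([366, 458, 1644]) cube([941, 262, 18]);
translate([366, 458, 2055]) cube([941, 262, 18]);


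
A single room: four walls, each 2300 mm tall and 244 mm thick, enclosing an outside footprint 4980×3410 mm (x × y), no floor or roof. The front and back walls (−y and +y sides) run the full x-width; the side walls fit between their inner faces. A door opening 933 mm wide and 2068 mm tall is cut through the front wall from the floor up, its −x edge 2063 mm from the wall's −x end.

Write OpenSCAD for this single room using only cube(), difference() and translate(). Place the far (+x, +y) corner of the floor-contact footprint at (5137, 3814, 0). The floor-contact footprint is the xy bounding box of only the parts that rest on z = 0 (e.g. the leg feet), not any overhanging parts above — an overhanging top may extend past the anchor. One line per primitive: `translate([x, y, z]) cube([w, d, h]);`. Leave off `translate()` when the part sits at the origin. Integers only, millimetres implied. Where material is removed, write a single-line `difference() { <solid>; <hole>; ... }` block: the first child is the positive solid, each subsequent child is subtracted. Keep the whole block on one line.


difference() { translate([157, 404, 0]) cube([4980, 244, 2300]); translate([2220, 404, 0]) cube([933, 244, 2068]); }
translate([157, 3570, 0]) cube([4980, 244, 2300]);
translate([157, 648, 0]) cube([244, 2922, 2300]);
translate([4893, 648, 0]) cube([244, 2922, 2300]);


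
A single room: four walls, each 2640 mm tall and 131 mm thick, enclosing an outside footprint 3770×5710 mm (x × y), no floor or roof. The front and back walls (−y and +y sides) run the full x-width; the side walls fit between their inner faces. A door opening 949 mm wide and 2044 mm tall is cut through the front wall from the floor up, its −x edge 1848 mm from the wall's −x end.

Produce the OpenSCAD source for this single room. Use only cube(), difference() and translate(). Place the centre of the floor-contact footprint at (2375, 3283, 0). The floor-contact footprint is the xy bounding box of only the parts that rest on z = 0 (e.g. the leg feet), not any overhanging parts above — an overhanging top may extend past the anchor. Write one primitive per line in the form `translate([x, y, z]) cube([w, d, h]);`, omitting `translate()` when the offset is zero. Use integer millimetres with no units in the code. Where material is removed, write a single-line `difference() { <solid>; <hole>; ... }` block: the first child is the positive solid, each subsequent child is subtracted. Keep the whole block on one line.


difference() { translate([490, 428, 0]) cube([3770, 131, 2640]); translate([2338, 428, 0]) cube([949, 131, 2044]); }
translate([490, 6007, 0]) cube([3770, 131, 2640]);
translate([490, 559, 0]) cube([131, 5448, 2640]);
translate([4129, 559, 0]) cube([131, 5448, 2640]);


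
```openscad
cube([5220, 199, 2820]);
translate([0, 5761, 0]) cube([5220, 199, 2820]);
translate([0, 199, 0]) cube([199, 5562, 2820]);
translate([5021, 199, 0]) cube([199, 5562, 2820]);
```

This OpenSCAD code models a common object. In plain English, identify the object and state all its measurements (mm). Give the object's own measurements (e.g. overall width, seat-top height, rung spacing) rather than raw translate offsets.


The wall frame of a small rectangular building: four walls, each 2820 mm tall and 199 mm thick, enclosing a footprint 5220 mm (x) by 5960 mm (y) outside-to-outside, with no floor or roof. The front and back walls (the −y and +y sides) span the full width; the two side walls fit between them.


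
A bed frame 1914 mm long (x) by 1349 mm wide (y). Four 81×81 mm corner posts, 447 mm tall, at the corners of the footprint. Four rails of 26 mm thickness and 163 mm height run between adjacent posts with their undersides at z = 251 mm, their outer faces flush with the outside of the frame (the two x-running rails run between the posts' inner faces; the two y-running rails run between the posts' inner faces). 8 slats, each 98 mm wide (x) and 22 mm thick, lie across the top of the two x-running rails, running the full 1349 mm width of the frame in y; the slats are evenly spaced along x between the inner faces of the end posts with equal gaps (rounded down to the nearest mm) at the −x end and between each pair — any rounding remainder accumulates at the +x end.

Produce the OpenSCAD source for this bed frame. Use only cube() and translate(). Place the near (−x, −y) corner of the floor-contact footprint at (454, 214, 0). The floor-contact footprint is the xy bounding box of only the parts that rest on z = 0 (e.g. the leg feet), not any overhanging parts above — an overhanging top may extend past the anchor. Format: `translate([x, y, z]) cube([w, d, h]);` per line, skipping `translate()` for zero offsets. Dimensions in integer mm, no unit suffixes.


translate([454, 214, 0]) cube([81, 81, 447]);
translate([454, 1482, 0]) cube([81, 81, 447]);
translate([2287, 214, 0]) cube([81, 81, 447]);
translate([2287, 1482, 0]) cube([81, 81, 447]);
translate([535, 214, 251]) cube([1752, 26, 163]);
translate([535, 1537, 251]) cube([1752, 26, 163]);
translate([454, 295, 251]) cube([26, 1187, 163]);
translate([2342, 295, 251]) cube([26, 1187, 163]);
translate([642, 214, 414]) cube([98, 1349, 22]);
translate([847, 214, 414]) cube([98, 1349, 22]);
translate([1052, 214, 414]) cube([98, 1349, 22]);
translate([1257, 214, 414]) cube([98, 1349, 22]);
translate([1462, 214, 414]) cube([98, 1349, 22]);
translate([1667, 214, 414]) cube([98, 1349, 22]);
translate([1872, 214, 414]) cube([98, 1349, 22]);
translate([2077, 214, 414]) cube([98, 1349, 22]);


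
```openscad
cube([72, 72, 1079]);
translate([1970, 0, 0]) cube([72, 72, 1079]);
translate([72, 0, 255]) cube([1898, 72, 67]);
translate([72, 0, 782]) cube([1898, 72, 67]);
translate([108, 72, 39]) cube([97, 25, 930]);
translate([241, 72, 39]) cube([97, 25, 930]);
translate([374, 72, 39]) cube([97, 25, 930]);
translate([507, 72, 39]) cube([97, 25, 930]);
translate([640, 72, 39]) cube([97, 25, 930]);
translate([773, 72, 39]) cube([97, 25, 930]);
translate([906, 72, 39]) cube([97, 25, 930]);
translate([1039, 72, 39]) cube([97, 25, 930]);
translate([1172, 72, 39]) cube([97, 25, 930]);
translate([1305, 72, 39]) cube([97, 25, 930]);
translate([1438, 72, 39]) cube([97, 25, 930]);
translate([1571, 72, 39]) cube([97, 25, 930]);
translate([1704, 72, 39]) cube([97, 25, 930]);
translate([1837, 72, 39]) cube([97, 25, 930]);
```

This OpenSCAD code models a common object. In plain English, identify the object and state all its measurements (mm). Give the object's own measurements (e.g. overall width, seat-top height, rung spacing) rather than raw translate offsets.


A fence section. Two 72×72 mm posts, 1079 mm tall, stand on the floor with a clear span of 1898 mm between their inner faces. Two horizontal rails of 72×67 mm section span the gap between the posts with their undersides at z = 255 mm and z = 782 mm, flush with the posts' −y face. 14 pickets, each 97 mm wide, 25 mm thick and 930 mm tall, are fixed to the +y face of the rails with their bottoms at z = 39 mm, spaced across the span with a 36 mm gap after the −x post and between neighbouring pickets and before the +x post.


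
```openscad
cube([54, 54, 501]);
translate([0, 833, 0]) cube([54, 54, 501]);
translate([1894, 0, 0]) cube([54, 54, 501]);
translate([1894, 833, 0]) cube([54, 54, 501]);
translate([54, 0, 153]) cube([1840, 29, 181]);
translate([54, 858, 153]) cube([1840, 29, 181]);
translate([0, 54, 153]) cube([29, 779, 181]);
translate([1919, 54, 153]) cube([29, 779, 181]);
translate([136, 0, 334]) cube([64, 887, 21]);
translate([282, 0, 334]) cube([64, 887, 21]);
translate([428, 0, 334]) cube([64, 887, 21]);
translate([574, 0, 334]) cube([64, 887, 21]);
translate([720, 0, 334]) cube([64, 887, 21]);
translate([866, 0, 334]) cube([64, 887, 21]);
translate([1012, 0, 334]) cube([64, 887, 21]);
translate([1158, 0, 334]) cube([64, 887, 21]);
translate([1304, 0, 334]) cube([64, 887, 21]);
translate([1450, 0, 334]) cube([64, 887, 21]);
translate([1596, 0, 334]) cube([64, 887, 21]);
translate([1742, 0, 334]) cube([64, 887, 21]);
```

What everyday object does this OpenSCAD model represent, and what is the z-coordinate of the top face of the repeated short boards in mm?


A bed frame. The slat-top height is 355 mm.

Four posts, four rails, and a row of slats — a bed frame. Slats sit on the rails at z = 153 + 181 = 334; with slat thickness 21, the top is 355 mm.


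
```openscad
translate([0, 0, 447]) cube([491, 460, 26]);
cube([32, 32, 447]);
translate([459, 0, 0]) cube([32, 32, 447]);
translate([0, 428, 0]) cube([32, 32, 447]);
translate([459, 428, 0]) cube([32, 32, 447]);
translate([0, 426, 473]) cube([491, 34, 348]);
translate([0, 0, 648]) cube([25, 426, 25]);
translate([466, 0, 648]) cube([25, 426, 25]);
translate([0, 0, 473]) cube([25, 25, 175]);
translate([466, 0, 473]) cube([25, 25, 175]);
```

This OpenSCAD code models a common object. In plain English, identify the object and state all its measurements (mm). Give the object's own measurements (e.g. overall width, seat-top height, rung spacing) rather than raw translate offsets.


A chair. The seat is a 491×460×26 mm slab with its top at z = 473 mm, on four 32×32 mm corner legs (flush with the seat edges, standing on z = 0). A flat backrest 34 mm thick, 348 mm tall, spans the full seat width and rises from the seat top along its +y edge, rear face flush with the rear of the seat. Two armrests of 25×25 mm section run along each side from the seat's front edge to the front of the backrest, top faces 200 mm above the seat top and outer faces flush with the seat's x-edges; a 25×25 mm post under the front of each armrest stands on the seat at the front corner.


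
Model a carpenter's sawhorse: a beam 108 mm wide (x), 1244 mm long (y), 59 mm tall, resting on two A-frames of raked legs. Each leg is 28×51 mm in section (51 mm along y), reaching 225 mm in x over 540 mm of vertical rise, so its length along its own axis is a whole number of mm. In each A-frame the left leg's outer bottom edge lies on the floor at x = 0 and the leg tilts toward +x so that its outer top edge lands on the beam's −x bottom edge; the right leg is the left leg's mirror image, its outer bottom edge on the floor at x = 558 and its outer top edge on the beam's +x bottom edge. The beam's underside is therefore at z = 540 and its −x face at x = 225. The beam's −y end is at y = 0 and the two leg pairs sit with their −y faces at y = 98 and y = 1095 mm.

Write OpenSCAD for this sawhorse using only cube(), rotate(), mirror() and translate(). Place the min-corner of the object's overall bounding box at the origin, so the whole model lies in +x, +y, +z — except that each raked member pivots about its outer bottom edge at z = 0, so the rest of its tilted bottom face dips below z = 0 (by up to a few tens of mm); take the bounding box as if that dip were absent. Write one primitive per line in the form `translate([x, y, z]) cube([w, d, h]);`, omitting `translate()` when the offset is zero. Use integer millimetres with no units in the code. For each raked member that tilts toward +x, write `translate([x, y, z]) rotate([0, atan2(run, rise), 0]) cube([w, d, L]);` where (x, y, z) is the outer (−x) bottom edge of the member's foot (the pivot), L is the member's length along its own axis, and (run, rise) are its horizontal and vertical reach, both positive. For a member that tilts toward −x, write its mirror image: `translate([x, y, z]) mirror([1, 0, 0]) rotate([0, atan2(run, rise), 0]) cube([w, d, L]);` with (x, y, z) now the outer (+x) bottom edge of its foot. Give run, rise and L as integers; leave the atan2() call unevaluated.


translate([225, 0, 540]) cube([108, 1244, 59]);
translate([0, 98, 0]) rotate([0, atan2(225, 540), 0]) cube([28, 51, 585]);
translate([558, 98, 0]) mirror([1, 0, 0]) rotate([0, atan2(225, 540), 0]) cube([28, 51, 585]);
translate([0, 1095, 0]) rotate([0, atan2(225, 540), 0]) cube([28, 51, 585]);
translate([558, 1095, 0]) mirror([1, 0, 0]) rotate([0, atan2(225, 540), 0]) cube([28, 51, 585]);


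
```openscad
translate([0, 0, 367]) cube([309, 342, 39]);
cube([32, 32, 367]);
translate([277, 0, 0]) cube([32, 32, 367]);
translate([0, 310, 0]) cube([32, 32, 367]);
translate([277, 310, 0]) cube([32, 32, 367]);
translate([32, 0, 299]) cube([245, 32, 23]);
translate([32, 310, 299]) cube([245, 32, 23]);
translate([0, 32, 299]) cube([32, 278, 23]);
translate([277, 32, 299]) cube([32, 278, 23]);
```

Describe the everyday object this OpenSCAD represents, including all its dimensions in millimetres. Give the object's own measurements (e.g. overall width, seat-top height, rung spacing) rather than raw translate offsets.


A simple wooden stool: a rectangular seat 309 mm (x) by 342 mm (y), 39 mm thick, top face at z = 406 mm, on four square legs, each 32×32 mm in cross-section. The legs rest on z = 0, each flush with a corner of the seat. Four stretchers, 32 mm wide and 23 mm tall, connect adjacent legs with their undersides at z = 299 mm, each running between the inner faces of the legs it joins and aligned with the legs' outer faces on the other axis.


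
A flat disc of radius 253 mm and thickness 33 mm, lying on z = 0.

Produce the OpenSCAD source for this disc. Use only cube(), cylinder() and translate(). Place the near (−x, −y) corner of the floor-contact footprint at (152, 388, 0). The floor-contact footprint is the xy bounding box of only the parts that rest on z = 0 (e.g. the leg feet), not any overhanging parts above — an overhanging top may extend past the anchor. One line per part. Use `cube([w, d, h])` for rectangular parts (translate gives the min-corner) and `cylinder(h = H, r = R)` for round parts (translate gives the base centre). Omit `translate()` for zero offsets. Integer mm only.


translate([405, 641, 0]) cylinder(h = 33, r = 253);


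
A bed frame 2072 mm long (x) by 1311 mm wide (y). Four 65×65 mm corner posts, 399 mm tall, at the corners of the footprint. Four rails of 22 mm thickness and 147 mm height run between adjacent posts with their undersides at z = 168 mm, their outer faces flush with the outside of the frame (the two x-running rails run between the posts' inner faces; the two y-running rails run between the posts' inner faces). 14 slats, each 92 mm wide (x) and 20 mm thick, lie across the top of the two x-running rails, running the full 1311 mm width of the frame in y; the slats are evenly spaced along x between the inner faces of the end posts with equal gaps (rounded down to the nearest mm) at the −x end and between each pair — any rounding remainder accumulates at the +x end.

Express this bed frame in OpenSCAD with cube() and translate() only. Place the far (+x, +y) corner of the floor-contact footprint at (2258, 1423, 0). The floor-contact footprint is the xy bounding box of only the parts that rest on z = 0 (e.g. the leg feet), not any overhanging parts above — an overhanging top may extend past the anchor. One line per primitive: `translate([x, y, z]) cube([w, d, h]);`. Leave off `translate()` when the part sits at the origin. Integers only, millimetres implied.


translate([186, 112, 0]) cube([65, 65, 399]);
translate([186, 1358, 0]) cube([65, 65, 399]);
translate([2193, 112, 0]) cube([65, 65, 399]);
translate([2193, 1358, 0]) cube([65, 65, 399]);
translate([251, 112, 168]) cube([1942, 22, 147]);
translate([251, 1401, 168]) cube([1942, 22, 147]);
translate([186, 177, 168]) cube([22, 1181, 147]);
translate([2236, 177, 168]) cube([22, 1181, 147]);
translate([294, 112, 315]) cube([92, 1311, 20]);
translate([429, 112, 315]) cube([92, 1311, 20]);
translate([564, 112, 315]) cube([92, 1311, 20]);
translate([699, 112, 315]) cube([92, 1311, 20]);
translate([834, 112, 315]) cube([92, 1311, 20]);
translate([969, 112, 315]) cube([92, 1311, 20]);
translate([1104, 112, 315]) cube([92, 1311, 20]);
translate([1239, 112, 315]) cube([92, 1311, 20]);
translate([1374, 112, 315]) cube([92, 1311, 20]);
translate([1509, 112, 315]) cube([92, 1311, 20]);
translate([1644, 112, 315]) cube([92, 1311, 20]);
translate([1779, 112, 315]) cube([92, 1311, 20]);
translate([1914, 112, 315]) cube([92, 1311, 20]);
translate([2049, 112, 315]) cube([92, 1311, 20]);


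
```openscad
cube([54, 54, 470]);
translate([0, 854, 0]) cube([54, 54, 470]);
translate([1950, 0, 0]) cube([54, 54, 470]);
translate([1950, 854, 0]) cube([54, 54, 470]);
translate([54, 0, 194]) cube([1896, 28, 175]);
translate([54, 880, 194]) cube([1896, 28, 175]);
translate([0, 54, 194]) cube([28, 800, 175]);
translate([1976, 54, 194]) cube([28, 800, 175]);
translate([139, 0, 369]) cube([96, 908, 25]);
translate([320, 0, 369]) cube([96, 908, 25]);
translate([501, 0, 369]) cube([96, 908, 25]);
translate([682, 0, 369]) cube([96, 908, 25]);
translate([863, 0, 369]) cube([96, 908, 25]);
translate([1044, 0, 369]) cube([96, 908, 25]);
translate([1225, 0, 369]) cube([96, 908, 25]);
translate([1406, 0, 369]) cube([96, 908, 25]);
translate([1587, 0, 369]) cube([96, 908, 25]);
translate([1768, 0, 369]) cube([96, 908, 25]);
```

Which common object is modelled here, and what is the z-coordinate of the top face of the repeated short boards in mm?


A bed frame. The slat-top height is 394 mm.

Four posts, four rails, and a row of slats — a bed frame. Slats sit on the rails at z = 194 + 175 = 369; with slat thickness 25, the top is 394 mm.


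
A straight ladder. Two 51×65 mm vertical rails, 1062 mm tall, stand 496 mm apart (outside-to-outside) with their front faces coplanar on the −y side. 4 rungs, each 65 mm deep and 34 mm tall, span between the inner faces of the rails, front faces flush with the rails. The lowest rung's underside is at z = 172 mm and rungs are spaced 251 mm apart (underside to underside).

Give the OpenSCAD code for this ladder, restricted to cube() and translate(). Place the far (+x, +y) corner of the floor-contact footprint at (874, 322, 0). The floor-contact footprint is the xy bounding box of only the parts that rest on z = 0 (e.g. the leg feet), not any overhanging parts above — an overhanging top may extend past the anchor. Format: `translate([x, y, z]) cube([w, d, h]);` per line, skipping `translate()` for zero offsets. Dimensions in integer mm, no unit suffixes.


translate([378, 257, 0]) cube([51, 65, 1062]);
translate([823, 257, 0]) cube([51, 65, 1062]);
translate([429, 257, 172]) cube([394, 65, 34]);
translate([429, 257, 423]) cube([394, 65, 34]);
translate([429, 257, 674]) cube([394, 65, 34]);
translate([429, 257, 925]) cube([394, 65, 34]);


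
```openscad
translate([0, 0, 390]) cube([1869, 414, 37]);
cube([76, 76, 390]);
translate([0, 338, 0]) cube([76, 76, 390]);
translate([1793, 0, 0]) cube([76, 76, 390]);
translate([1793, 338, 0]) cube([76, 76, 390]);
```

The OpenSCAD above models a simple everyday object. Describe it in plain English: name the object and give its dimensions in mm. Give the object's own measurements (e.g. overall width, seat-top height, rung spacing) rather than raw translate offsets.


A bench: a 1869×414 mm seat slab, 37 mm thick, top at z = 427 mm, on four 76×76 mm square legs flush with the seat corners and standing on z = 0.


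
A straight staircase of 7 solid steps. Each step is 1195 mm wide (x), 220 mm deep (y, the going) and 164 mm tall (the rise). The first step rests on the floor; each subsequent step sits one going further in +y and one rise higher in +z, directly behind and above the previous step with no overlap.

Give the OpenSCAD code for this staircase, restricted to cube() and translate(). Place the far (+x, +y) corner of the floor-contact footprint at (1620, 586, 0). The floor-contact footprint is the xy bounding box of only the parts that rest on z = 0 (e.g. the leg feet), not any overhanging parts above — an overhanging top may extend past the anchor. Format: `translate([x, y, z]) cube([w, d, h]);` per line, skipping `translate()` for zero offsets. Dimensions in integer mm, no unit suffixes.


translate([425, 366, 0]) cube([1195, 220, 164]);
translate([425, 586, 164]) cube([1195, 220, 164]);
translate([425, 806, 328]) cube([1195, 220, 164]);
translate([425, 1026, 492]) cube([1195, 220, 164]);
translate([425, 1246, 656]) cube([1195, 220, 164]);
translate([425, 1466, 820]) cube([1195, 220, 164]);
translate([425, 1686, 984]) cube([1195, 220, 164]);


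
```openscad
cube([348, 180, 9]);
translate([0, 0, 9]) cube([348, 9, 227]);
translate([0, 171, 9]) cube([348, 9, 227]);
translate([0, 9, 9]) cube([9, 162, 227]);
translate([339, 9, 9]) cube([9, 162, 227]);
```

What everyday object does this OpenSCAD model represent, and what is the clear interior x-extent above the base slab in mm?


An open box. The internal width is 330 mm.

A 348×180 base slab with four walls standing on it — an open box. The base is 348 mm wide and the walls are 9 mm thick, so the internal width is 348 − 2 × 9 = 330 mm.


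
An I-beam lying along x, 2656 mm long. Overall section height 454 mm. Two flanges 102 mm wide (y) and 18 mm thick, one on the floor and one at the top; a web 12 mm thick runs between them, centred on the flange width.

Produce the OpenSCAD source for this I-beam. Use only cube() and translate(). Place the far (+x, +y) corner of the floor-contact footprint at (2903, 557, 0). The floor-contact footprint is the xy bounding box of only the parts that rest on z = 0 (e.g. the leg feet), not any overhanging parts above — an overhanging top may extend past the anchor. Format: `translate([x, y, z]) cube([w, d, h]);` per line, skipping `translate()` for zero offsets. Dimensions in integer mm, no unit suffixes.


translate([247, 455, 0]) cube([2656, 102, 18]);
translate([247, 500, 18]) cube([2656, 12, 418]);
translate([247, 455, 436]) cube([2656, 102, 18]);


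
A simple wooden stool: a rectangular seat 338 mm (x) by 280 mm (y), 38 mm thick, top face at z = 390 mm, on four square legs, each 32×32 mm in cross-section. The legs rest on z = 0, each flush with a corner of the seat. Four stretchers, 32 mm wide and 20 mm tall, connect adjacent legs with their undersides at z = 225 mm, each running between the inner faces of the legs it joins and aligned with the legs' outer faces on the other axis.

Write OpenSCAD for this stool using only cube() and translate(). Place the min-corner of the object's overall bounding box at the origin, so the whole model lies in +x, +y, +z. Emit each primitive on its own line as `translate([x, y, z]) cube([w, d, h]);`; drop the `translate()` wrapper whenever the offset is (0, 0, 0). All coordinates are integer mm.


// leg_h = 390 - 38 = 352
// stretcher span = 338 - 2*32 = 274
translate([0, 0, 352]) cube([338, 280, 38]);
cube([32, 32, 352]);
translate([306, 0, 0]) cube([32, 32, 352]);
translate([0, 248, 0]) cube([32, 32, 352]);
translate([306, 248, 0]) cube([32, 32, 352]);
translate([32, 0, 225]) cube([274, 32, 20]);
translate([32, 248, 225]) cube([274, 32, 20]);
translate([0, 32, 225]) cube([32, 216, 20]);
translate([306, 32, 225]) cube([32, 216, 20]);


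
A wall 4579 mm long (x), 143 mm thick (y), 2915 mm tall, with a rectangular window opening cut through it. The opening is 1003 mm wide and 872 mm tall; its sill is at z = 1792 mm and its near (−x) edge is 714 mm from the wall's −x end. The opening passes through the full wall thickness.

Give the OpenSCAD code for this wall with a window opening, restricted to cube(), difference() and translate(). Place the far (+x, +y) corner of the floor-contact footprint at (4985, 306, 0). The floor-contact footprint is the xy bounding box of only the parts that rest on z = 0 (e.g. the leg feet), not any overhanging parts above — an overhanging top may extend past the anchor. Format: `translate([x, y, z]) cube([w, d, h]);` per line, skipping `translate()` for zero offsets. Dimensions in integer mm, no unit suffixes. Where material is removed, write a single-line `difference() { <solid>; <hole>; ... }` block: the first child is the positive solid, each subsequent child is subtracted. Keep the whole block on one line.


difference() { translate([406, 163, 0]) cube([4579, 143, 2915]); translate([1120, 163, 1792]) cube([1003, 143, 872]); }


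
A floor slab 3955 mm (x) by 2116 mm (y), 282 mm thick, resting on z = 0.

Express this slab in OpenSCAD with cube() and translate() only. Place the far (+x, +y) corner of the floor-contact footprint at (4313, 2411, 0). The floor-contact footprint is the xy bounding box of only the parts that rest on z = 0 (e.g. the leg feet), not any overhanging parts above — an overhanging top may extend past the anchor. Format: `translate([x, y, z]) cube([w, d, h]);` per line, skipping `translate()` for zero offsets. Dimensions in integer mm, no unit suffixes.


translate([358, 295, 0]) cube([3955, 2116, 282]);


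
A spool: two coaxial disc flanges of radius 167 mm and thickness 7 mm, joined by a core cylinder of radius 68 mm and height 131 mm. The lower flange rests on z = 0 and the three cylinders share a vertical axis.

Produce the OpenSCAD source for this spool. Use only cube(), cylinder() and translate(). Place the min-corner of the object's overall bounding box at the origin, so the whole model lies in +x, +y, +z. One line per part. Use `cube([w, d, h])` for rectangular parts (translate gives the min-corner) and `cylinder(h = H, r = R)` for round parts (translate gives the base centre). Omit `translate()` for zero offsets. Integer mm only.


translate([167, 167, 0]) cylinder(h = 7, r = 167);
translate([167, 167, 7]) cylinder(h = 131, r = 68);
translate([167, 167, 138]) cylinder(h = 7, r = 167);


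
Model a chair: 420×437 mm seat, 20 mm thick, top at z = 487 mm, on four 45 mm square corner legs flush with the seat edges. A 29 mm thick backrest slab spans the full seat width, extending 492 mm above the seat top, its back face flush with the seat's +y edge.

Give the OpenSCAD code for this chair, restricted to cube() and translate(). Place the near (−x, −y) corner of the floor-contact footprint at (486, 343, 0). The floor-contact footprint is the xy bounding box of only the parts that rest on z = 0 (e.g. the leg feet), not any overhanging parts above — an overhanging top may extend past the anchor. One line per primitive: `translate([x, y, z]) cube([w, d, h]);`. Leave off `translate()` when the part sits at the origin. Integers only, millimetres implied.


translate([486, 343, 467]) cube([420, 437, 20]);
translate([486, 343, 0]) cube([45, 45, 467]);
translate([861, 343, 0]) cube([45, 45, 467]);
translate([486, 735, 0]) cube([45, 45, 467]);
translate([861, 735, 0]) cube([45, 45, 467]);
translate([486, 751, 487]) cube([420, 29, 492]);


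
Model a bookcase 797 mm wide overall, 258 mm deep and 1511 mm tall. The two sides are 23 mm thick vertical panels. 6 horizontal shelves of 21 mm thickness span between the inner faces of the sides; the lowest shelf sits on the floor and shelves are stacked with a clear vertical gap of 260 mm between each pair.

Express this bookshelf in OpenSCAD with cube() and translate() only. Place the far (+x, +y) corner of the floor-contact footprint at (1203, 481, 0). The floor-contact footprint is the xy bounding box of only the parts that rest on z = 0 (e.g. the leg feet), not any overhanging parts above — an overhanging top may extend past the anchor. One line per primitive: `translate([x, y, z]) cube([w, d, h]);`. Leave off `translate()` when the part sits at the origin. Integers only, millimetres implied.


translate([406, 223, 0]) cube([23, 258, 1511]);
translate([1180, 223, 0]) cube([23, 258, 1511]);
translate([429, 223, 0]) cube([751, 258, 21]);
translate([429, 223, 281]) cube([751, 258, 21]);
translate([429, 223, 562]) cube([751, 258, 21]);
translate([429, 223, 843]) cube([751, 258, 21]);
translate([429, 223, 1124]) cube([751, 258, 21]);
translate([429, 223, 1405]) cube([751, 258, 21]);


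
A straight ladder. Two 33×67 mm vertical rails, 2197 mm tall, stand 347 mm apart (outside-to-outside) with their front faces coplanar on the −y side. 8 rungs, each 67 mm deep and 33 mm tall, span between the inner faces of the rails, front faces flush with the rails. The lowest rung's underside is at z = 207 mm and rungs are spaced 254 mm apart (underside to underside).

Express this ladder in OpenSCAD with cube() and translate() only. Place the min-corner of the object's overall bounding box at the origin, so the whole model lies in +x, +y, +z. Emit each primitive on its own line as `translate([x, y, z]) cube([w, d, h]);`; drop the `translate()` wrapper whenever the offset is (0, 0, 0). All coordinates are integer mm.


cube([33, 67, 2197]);
translate([314, 0, 0]) cube([33, 67, 2197]);
translate([33, 0, 207]) cube([281, 67, 33]);
translate([33, 0, 461]) cube([281, 67, 33]);
translate([33, 0, 715]) cube([281, 67, 33]);
translate([33, 0, 969]) cube([281, 67, 33]);
translate([33, 0, 1223]) cube([281, 67, 33]);
translate([33, 0, 1477]) cube([281, 67, 33]);
translate([33, 0, 1731]) cube([281, 67, 33]);
translate([33, 0, 1985]) cube([281, 67, 33]);
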